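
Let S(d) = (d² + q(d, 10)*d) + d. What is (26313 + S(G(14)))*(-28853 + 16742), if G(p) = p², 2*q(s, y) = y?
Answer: -798175455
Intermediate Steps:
q(s, y) = y/2
S(d) = d² + 6*d (S(d) = (d² + ((½)*10)*d) + d = (d² + 5*d) + d = d² + 6*d)
(26313 + S(G(14)))*(-28853 + 16742) = (26313 + 14²*(6 + 14²))*(-28853 + 16742) = (26313 + 196*(6 + 196))*(-12111) = (26313 + 196*202)*(-12111) = (26313 + 39592)*(-12111) = 65905*(-12111) = -798175455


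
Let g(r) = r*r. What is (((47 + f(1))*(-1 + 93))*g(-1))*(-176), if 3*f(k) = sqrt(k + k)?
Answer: -761024 - 16192*sqrt(2)/3 ≈ -7.6866e+5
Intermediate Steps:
g(r) = r**2
f(k) = sqrt(2)*sqrt(k)/3 (f(k) = sqrt(k + k)/3 = sqrt(2*k)/3 = (sqrt(2)*sqrt(k))/3 = sqrt(2)*sqrt(k)/3)
(((47 + f(1))*(-1 + 93))*g(-1))*(-176) = (((47 + sqrt(2)*sqrt(1)/3)*(-1 + 93))*(-1)**2)*(-176) = (((47 + (1/3)*sqrt(2)*1)*92)*1)*(-176) = (((47 + sqrt(2)/3)*92)*1)*(-176) = ((4324 + 92*sqrt(2)/3)*1)*(-176) = (4324 + 92*sqrt(2)/3)*(-176) = -761024 - 16192*sqrt(2)/3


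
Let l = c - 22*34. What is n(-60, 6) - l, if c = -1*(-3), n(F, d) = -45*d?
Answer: 475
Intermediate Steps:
c = 3
l = -745 (l = 3 - 22*34 = 3 - 748 = -745)
n(-60, 6) - l = -45*6 - 1*(-745) = -270 + 745 = 475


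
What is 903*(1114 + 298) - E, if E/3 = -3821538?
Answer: 12739650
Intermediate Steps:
E = -11464614 (E = 3*(-3821538) = -11464614)
903*(1114 + 298) - E = 903*(1114 + 298) - 1*(-11464614) = 903*1412 + 11464614 = 1275036 + 11464614 = 12739650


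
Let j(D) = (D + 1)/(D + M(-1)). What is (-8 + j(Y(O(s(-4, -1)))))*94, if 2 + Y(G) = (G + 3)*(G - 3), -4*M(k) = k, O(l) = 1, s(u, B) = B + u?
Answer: -8648/13 ≈ -665.23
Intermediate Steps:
M(k) = -k/4
Y(G) = -2 + (-3 + G)*(3 + G) (Y(G) = -2 + (G + 3)*(G - 3) = -2 + (3 + G)*(-3 + G) = -2 + (-3 + G)*(3 + G))
j(D) = (1 + D)/(¼ + D) (j(D) = (D + 1)/(D - ¼*(-1)) = (1 + D)/(D + ¼) = (1 + D)/(¼ + D))
(-8 + j(Y(O(s(-4, -1)))))*94 = (-8 + 4*(1 + (-11 + 1²))/(1 + 4*(-11 + 1²)))*94 = (-8 + 4*(1 + (-11 + 1))/(1 + 4*(-11 + 1)))*94 = (-8 + 4*(1 - 10)/(1 + 4*(-10)))*94 = (-8 + 4*(-9)/(1 - 40))*94 = (-8 + 4*(-9)/(-39))*94 = (-8 + 4*(-1/39)*(-9))*94 = (-8 + 12/13)*94 = -92/13*94 = -8648/13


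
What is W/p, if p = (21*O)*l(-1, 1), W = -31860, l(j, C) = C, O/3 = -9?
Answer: 1180/21 ≈ 56.190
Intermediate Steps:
O = -27 (O = 3*(-9) = -27)
p = -567 (p = (21*(-27))*1 = -567*1 = -567)
W/p = -31860/(-567) = -31860*(-1/567) = 1180/21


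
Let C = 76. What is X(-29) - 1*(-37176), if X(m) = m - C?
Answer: 37071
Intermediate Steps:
X(m) = -76 + m (X(m) = m - 1*76 = m - 76 = -76 + m)
X(-29) - 1*(-37176) = (-76 - 29) - 1*(-37176) = -105 + 37176 = 37071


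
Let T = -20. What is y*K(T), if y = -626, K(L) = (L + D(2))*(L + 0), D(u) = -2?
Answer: -275440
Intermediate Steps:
K(L) = L*(-2 + L) (K(L) = (L - 2)*(L + 0) = (-2 + L)*L = L*(-2 + L))
y*K(T) = -(-12520)*(-2 - 20) = -(-12520)*(-22) = -626*440 = -275440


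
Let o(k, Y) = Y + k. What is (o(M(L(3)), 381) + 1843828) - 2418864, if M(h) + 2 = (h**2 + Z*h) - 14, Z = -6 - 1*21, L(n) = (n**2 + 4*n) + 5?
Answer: -574697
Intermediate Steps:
L(n) = 5 + n**2 + 4*n
Z = -27 (Z = -6 - 21 = -27)
M(h) = -16 + h**2 - 27*h (M(h) = -2 + ((h**2 - 27*h) - 14) = -2 + (-14 + h**2 - 27*h) = -16 + h**2 - 27*h)
(o(M(L(3)), 381) + 1843828) - 2418864 = ((381 + (-16 + (5 + 3**2 + 4*3)**2 - 27*(5 + 3**2 + 4*3))) + 1843828) - 2418864 = ((381 + (-16 + (5 + 9 + 12)**2 - 27*(5 + 9 + 12))) + 1843828) - 2418864 = ((381 + (-16 + 26**2 - 27*26)) + 1843828) - 2418864 = ((381 + (-16 + 676 - 702)) + 1843828) - 2418864 = ((381 - 42) + 1843828) - 2418864 = (339 + 1843828) - 2418864 = 1844167 - 2418864 = -574697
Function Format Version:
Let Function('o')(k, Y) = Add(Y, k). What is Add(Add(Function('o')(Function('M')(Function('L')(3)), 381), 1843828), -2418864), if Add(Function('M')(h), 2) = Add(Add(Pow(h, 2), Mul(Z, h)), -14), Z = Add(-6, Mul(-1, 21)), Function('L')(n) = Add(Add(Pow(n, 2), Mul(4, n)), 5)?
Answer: -574697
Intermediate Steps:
Function('L')(n) = Add(5, Pow(n, 2), Mul(4, n))
Z = -27 (Z = Add(-6, -21) = -27)
Function('M')(h) = Add(-16, Pow(h, 2), Mul(-27, h)) (Function('M')(h) = Add(-2, Add(Add(Pow(h, 2), Mul(-27, h)), -14)) = Add(-2, Add(-14, Pow(h, 2), Mul(-27, h))) = Add(-16, Pow(h, 2), Mul(-27, h)))
Add(Add(Function('o')(Function('M')(Function('L')(3)), 381), 1843828), -2418864) = Add(Add(Add(381, Add(-16, Pow(Add(5, Pow(3, 2), Mul(4, 3)), 2), Mul(-27, Add(5, Pow(3, 2), Mul(4, 3))))), 1843828), -2418864) = Add(Add(Add(381, Add(-16, Pow(Add(5, 9, 12), 2), Mul(-27, Add(5, 9, 12)))), 1843828), -2418864) = Add(Add(Add(381, Add(-16, Pow(26, 2), Mul(-27, 26))), 1843828), -2418864) = Add(Add(Add(381, Add(-16, 676, -702)), 1843828), -2418864) = Add(Add(Add(381, -42), 1843828), -2418864) = Add(Add(339, 1843828), -2418864) = Add(1844167, -2418864) = -574697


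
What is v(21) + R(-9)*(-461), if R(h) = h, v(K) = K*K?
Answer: 4590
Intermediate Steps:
v(K) = K**2
v(21) + R(-9)*(-461) = 21**2 - 9*(-461) = 441 + 4149 = 4590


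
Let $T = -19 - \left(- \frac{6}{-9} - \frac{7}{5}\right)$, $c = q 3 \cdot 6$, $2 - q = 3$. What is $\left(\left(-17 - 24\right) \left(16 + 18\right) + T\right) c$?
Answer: $\frac{127104}{5} \approx 25421.0$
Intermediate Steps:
$q = -1$ ($q = 2 - 3 = -1$)
$c = -18$ ($c = \left(-1\right) 3 \cdot 6 = \left(-3\right) 6 = -18$)
$T = - \frac{274}{15}$ ($T = -19 - \left(\left(-6\right) \left(- \frac{1}{9}\right) - \frac{7}{5}\right) = -19 - \left(\frac{2}{3} - \frac{7}{5}\right) = -19 - - \frac{11}{15} = -19 + \frac{11}{15} = - \frac{274}{15} \approx -18.267$)
$\left(\left(-17 - 24\right) \left(16 + 18\right) + T\right) c = \left(\left(-17 - 24\right) \left(16 + 18\right) - \frac{274}{15}\right) \left(-18\right) = \left(\left(-41\right) 34 - \frac{274}{15}\right) \left(-18\right) = \left(-1394 - \frac{274}{15}\right) \left(-18\right) = \left(- \frac{21184}{15}\right) \left(-18\right) = \frac{127104}{5}$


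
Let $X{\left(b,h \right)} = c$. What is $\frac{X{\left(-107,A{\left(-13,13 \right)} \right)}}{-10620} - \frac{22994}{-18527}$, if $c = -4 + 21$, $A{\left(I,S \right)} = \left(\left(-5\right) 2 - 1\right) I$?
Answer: $\frac{243881321}{196756740} \approx 1.2395$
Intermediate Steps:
$A{\left(I,S \right)} = - 11 I$ ($A{\left(I,S \right)} = \left(-10 - 1\right) I = - 11 I$)
$c = 17$
$X{\left(b,h \right)} = 17$
$\frac{X{\left(-107,A{\left(-13,13 \right)} \right)}}{-10620} - \frac{22994}{-18527} = \frac{17}{-10620} - \frac{22994}{-18527} = 17 \left(- \frac{1}{10620}\right) - - \frac{22994}{18527} = - \frac{17}{10620} + \frac{22994}{18527} = \frac{243881321}{196756740}$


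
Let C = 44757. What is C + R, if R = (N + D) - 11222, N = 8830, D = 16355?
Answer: 58720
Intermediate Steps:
R = 13963 (R = (8830 + 16355) - 11222 = 25185 - 11222 = 13963)
C + R = 44757 + 13963 = 58720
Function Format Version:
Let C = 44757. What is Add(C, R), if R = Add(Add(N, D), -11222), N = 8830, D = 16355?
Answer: 58720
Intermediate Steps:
R = 13963 (R = Add(Add(8830, 16355), -11222) = Add(25185, -11222) = 13963)
Add(C, R) = Add(44757, 13963) = 58720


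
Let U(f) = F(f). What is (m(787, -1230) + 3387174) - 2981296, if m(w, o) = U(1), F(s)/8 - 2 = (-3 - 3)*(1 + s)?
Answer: 405798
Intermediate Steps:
F(s) = -32 - 48*s (F(s) = 16 + 8*((-3 - 3)*(1 + s)) = 16 + 8*(-6*(1 + s)) = 16 + 8*(-6 - 6*s) = 16 + (-48 - 48*s) = -32 - 48*s)
U(f) = -32 - 48*f
m(w, o) = -80 (m(w, o) = -32 - 48*1 = -32 - 48 = -80)
(m(787, -1230) + 3387174) - 2981296 = (-80 + 3387174) - 2981296 = 3387094 - 2981296 = 405798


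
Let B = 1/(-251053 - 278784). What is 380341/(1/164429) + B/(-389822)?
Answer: 12916956229497929655047/206542119014 ≈ 6.2539e+10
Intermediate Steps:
B = -1/529837 (B = 1/(-529837) = -1/529837 ≈ -1.8874e-6)
380341/(1/164429) + B/(-389822) = 380341/(1/164429) - 1/529837/(-389822) = 380341/(1/164429) - 1/529837*(-1/389822) = 380341*164429 + 1/206542119014 = 62539090289 + 1/206542119014 = 12916956229497929655047/206542119014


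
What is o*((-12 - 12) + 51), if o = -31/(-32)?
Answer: 837/32 ≈ 26.156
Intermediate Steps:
o = 31/32 (o = -31*(-1/32) = 31/32 ≈ 0.96875)
o*((-12 - 12) + 51) = 31*((-12 - 12) + 51)/32 = 31*(-24 + 51)/32 = (31/32)*27 = 837/32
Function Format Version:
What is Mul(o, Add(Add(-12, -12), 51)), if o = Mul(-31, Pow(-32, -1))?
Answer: Rational(837, 32) ≈ 26.156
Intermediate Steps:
o = Rational(31, 32) (o = Mul(-31, Rational(-1, 32)) = Rational(31, 32) ≈ 0.96875)
Mul(o, Add(Add(-12, -12), 51)) = Mul(Rational(31, 32), Add(Add(-12, -12), 51)) = Mul(Rational(31, 32), Add(-24, 51)) = Mul(Rational(31, 32), 27) = Rational(837, 32)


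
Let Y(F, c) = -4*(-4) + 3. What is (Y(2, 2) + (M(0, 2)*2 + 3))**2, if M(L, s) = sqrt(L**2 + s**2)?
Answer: 676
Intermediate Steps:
Y(F, c) = 19 (Y(F, c) = 16 + 3 = 19)
(Y(2, 2) + (M(0, 2)*2 + 3))**2 = (19 + (sqrt(0**2 + 2**2)*2 + 3))**2 = (19 + (sqrt(0 + 4)*2 + 3))**2 = (19 + (sqrt(4)*2 + 3))**2 = (19 + (2*2 + 3))**2 = (19 + (4 + 3))**2 = (19 + 7)**2 = 26**2 = 676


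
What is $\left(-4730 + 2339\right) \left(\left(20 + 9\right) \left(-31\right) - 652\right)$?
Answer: $3708441$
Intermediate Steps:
$\left(-4730 + 2339\right) \left(\left(20 + 9\right) \left(-31\right) - 652\right) = - 2391 \left(29 \left(-31\right) - 652\right) = - 2391 \left(-899 - 652\right) = \left(-2391\right) \left(-1551\right) = 3708441$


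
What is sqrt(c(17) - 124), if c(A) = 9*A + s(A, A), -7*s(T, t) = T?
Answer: sqrt(1302)/7 ≈ 5.1547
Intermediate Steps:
s(T, t) = -T/7
c(A) = 62*A/7 (c(A) = 9*A - A/7 = 62*A/7)
sqrt(c(17) - 124) = sqrt((62/7)*17 - 124) = sqrt(1054/7 - 124) = sqrt(186/7) = sqrt(1302)/7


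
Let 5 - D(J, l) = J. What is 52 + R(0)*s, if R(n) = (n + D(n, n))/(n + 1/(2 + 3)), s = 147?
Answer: 3727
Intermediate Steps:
D(J, l) = 5 - J
R(n) = 5/(⅕ + n) (R(n) = (n + (5 - n))/(n + 1/(2 + 3)) = 5/(n + 1/5) = 5/(n + ⅕) = 5/(⅕ + n))
52 + R(0)*s = 52 + (25/(1 + 5*0))*147 = 52 + (25/(1 + 0))*147 = 52 + (25/1)*147 = 52 + (25*1)*147 = 52 + 25*147 = 52 + 3675 = 3727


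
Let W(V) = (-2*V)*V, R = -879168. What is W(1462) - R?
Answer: -3395720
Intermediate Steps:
W(V) = -2*V²
W(1462) - R = -2*1462² - 1*(-879168) = -2*2137444 + 879168 = -4274888 + 879168 = -3395720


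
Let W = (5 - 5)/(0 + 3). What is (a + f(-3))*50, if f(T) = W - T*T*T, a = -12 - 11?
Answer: 200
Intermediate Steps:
W = 0 (W = 0/3 = 0*(1/3) = 0)
a = -23
f(T) = -T**3 (f(T) = 0 - T*T*T = 0 - T**2*T = 0 - T**3 = -T**3)
(a + f(-3))*50 = (-23 - 1*(-3)**3)*50 = (-23 - 1*(-27))*50 = (-23 + 27)*50 = 4*50 = 200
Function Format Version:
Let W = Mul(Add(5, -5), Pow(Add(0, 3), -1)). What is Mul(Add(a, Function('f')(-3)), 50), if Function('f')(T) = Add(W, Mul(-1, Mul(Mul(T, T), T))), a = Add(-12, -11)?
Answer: 200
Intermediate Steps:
W = 0 (W = Mul(0, Pow(3, -1)) = Mul(0, Rational(1, 3)) = 0)
a = -23
Function('f')(T) = Mul(-1, Pow(T, 3)) (Function('f')(T) = Add(0, Mul(-1, Mul(Mul(T, T), T))) = Add(0, Mul(-1, Mul(Pow(T, 2), T))) = Add(0, Mul(-1, Pow(T, 3))) = Mul(-1, Pow(T, 3)))
Mul(Add(a, Function('f')(-3)), 50) = Mul(Add(-23, Mul(-1, Pow(-3, 3))), 50) = Mul(Add(-23, Mul(-1, -27)), 50) = Mul(Add(-23, 27), 50) = Mul(4, 50) = 200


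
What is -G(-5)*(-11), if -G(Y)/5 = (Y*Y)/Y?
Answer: 275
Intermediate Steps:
G(Y) = -5*Y (G(Y) = -5*Y*Y/Y = -5*Y²/Y = -5*Y)
-G(-5)*(-11) = -(-5)*(-5)*(-11) = -1*25*(-11) = -25*(-11) = 275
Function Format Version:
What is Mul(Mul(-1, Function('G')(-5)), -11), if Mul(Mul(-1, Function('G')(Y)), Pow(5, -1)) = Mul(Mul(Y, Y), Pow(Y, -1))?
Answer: 275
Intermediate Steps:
Function('G')(Y) = Mul(-5, Y) (Function('G')(Y) = Mul(-5, Mul(Mul(Y, Y), Pow(Y, -1))) = Mul(-5, Mul(Pow(Y, 2), Pow(Y, -1))) = Mul(-5, Y))
Mul(Mul(-1, Function('G')(-5)), -11) = Mul(Mul(-1, Mul(-5, -5)), -11) = Mul(Mul(-1, 25), -11) = Mul(-25, -11) = 275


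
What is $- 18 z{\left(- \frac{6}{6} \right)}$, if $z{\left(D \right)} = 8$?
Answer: $-144$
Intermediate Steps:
$- 18 z{\left(- \frac{6}{6} \right)} = \left(-18\right) 8 = -144$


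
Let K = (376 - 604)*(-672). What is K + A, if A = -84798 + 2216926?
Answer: 2285344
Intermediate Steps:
K = 153216 (K = -228*(-672) = 153216)
A = 2132128
K + A = 153216 + 2132128 = 2285344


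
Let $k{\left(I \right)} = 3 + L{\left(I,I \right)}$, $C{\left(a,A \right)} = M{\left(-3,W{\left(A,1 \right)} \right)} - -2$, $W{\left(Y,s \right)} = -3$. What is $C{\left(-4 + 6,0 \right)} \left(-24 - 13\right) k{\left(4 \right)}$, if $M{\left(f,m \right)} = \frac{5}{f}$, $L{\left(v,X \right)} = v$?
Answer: $- \frac{259}{3} \approx -86.333$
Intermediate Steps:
$C{\left(a,A \right)} = \frac{1}{3}$ ($C{\left(a,A \right)} = \frac{5}{-3} - -2 = 5 \left(- \frac{1}{3}\right) + 2 = - \frac{5}{3} + 2 = \frac{1}{3}$)
$k{\left(I \right)} = 3 + I$
$C{\left(-4 + 6,0 \right)} \left(-24 - 13\right) k{\left(4 \right)} = \frac{-24 - 13}{3} \left(3 + 4\right) = \frac{1}{3} \left(-37\right) 7 = \left(- \frac{37}{3}\right) 7 = - \frac{259}{3}$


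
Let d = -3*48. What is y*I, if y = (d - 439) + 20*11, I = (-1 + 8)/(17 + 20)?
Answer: -2541/37 ≈ -68.676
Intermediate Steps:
d = -144
I = 7/37 ≈ 0.18919
y = -363 (y = (-144 - 439) + 20*11 = -583 + 220 = -363)
y*I = -363*7/37 = -2541/37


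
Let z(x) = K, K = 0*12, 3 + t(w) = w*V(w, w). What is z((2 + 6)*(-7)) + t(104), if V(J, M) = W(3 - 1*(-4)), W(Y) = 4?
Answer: 413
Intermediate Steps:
V(J, M) = 4
t(w) = -3 + 4*w (t(w) = -3 + w*4 = -3 + 4*w)
K = 0
z(x) = 0
z((2 + 6)*(-7)) + t(104) = 0 + (-3 + 4*104) = 0 + (-3 + 416) = 0 + 413 = 413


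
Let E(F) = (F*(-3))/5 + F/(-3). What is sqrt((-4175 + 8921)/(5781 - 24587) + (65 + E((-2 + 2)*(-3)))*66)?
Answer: 3*sqrt(42142675699)/9403 ≈ 65.496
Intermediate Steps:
E(F) = -14*F/15 (E(F) = -3*F*(1/5) + F*(-1/3) = -3*F/5 - F/3 = -14*F/15)
sqrt((-4175 + 8921)/(5781 - 24587) + (65 + E((-2 + 2)*(-3)))*66) = sqrt((-4175 + 8921)/(5781 - 24587) + (65 - 14*(-2 + 2)*(-3)/15)*66) = sqrt(4746/(-18806) + (65 - 0*(-3))*66) = sqrt(4746*(-1/18806) + (65 - 14/15*0)*66) = sqrt(-2373/9403 + (65 + 0)*66) = sqrt(-2373/9403 + 65*66) = sqrt(-2373/9403 + 4290) = sqrt(40336497/9403) = 3*sqrt(42142675699)/9403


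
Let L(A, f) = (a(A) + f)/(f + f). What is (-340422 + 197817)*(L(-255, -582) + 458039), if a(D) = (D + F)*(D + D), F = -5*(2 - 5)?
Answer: -12668923100115/194 ≈ -6.5304e+10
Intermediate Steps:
F = 15 (F = -5*(-3) = 15)
a(D) = 2*D*(15 + D) (a(D) = (D + 15)*(D + D) = (15 + D)*(2*D) = 2*D*(15 + D))
L(A, f) = (f + 2*A*(15 + A))/(2*f) (L(A, f) = (2*A*(15 + A) + f)/(f + f) = (f + 2*A*(15 + A))/((2*f)) = (f + 2*A*(15 + A))*(1/(2*f)) = (f + 2*A*(15 + A))/(2*f))
(-340422 + 197817)*(L(-255, -582) + 458039) = (-340422 + 197817)*(((1/2)*(-582) - 255*(15 - 255))/(-582) + 458039) = -142605*(-(-291 - 255*(-240))/582 + 458039) = -142605*(-(-291 + 61200)/582 + 458039) = -142605*(-1/582*60909 + 458039) = -142605*(-20303/194 + 458039) = -142605*88839263/194 = -12668923100115/194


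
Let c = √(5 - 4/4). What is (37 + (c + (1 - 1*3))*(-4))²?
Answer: 1369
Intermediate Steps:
c = 2 (c = √(5 - 4*¼) = √(5 - 1) = √4 = 2)
(37 + (c + (1 - 1*3))*(-4))² = (37 + (2 + (1 - 1*3))*(-4))² = (37 + (2 + (1 - 3))*(-4))² = (37 + (2 - 2)*(-4))² = (37 + 0*(-4))² = (37 + 0)² = 37² = 1369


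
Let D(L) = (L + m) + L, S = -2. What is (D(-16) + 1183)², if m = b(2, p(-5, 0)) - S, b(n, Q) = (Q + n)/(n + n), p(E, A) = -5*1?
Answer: 21242881/16 ≈ 1.3277e+6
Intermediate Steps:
p(E, A) = -5
b(n, Q) = (Q + n)/(2*n) (b(n, Q) = (Q + n)/((2*n)) = (Q + n)*(1/(2*n)) = (Q + n)/(2*n))
m = 5/4 (m = (½)*(-5 + 2)/2 - 1*(-2) = (½)*(½)*(-3) + 2 = -¾ + 2 = 5/4 ≈ 1.2500)
D(L) = 5/4 + 2*L (D(L) = (L + 5/4) + L = (5/4 + L) + L = 5/4 + 2*L)
(D(-16) + 1183)² = ((5/4 + 2*(-16)) + 1183)² = ((5/4 - 32) + 1183)² = (-123/4 + 1183)² = (4609/4)² = 21242881/16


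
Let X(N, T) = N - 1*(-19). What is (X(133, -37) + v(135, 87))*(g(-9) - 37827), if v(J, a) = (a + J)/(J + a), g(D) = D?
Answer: -5788908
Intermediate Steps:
X(N, T) = 19 + N (X(N, T) = N + 19 = 19 + N)
v(J, a) = 1 (v(J, a) = (J + a)/(J + a) = 1)
(X(133, -37) + v(135, 87))*(g(-9) - 37827) = ((19 + 133) + 1)*(-9 - 37827) = (152 + 1)*(-37836) = 153*(-37836) = -5788908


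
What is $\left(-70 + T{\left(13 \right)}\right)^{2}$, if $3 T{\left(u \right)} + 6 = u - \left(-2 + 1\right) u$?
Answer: $\frac{36100}{9} \approx 4011.1$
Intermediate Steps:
$T{\left(u \right)} = -2 + \frac{2 u}{3}$ ($T{\left(u \right)} = -2 + \frac{u - \left(-2 + 1\right) u}{3} = -2 + \frac{u - - u}{3} = -2 + \frac{u + u}{3} = -2 + \frac{2 u}{3}$)
$\left(-70 + T{\left(13 \right)}\right)^{2} = \left(-70 + \left(-2 + \frac{2}{3} \cdot 13\right)\right)^{2} = \left(-70 + \left(-2 + \frac{26}{3}\right)\right)^{2} = \left(-70 + \frac{20}{3}\right)^{2} = \left(- \frac{190}{3}\right)^{2} = \frac{36100}{9}$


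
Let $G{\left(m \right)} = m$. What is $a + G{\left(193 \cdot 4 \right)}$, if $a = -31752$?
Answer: $-30980$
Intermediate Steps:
$a + G{\left(193 \cdot 4 \right)} = -31752 + 193 \cdot 4 = -31752 + 772 = -30980$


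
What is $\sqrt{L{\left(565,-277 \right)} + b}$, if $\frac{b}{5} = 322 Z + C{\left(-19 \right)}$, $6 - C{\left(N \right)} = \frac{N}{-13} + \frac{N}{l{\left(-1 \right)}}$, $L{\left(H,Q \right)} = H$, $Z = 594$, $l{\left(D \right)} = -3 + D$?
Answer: $\frac{\sqrt{646867065}}{26} \approx 978.21$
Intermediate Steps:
$C{\left(N \right)} = 6 + \frac{17 N}{52}$ ($C{\left(N \right)} = 6 - \left(\frac{N}{-13} + \frac{N}{-3 - 1}\right) = 6 - \left(N \left(- \frac{1}{13}\right) + \frac{N}{-4}\right) = 6 - \left(- \frac{N}{13} + N \left(- \frac{1}{4}\right)\right) = 6 - \left(- \frac{N}{13} - \frac{N}{4}\right) = 6 - - \frac{17 N}{52} = 6 + \frac{17 N}{52}$)
$b = \frac{49729625}{52}$ ($b = 5 \left(322 \cdot 594 + \left(6 + \frac{17}{52} \left(-19\right)\right)\right) = 5 \left(191268 + \left(6 - \frac{323}{52}\right)\right) = 5 \left(191268 - \frac{11}{52}\right) = 5 \cdot \frac{9945925}{52} = \frac{49729625}{52} \approx 9.5634 \cdot 10^{5}$)
$\sqrt{L{\left(565,-277 \right)} + b} = \sqrt{565 + \frac{49729625}{52}} = \sqrt{\frac{49759005}{52}} = \frac{\sqrt{646867065}}{26}$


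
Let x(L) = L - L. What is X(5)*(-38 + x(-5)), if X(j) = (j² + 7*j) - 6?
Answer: -2052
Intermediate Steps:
x(L) = 0
X(j) = -6 + j² + 7*j
X(5)*(-38 + x(-5)) = (-6 + 5² + 7*5)*(-38 + 0) = (-6 + 25 + 35)*(-38) = 54*(-38) = -2052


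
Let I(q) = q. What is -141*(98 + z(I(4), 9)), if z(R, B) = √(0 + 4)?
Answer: -14100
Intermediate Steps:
z(R, B) = 2 (z(R, B) = √4 = 2)
-141*(98 + z(I(4), 9)) = -141*(98 + 2) = -141*100 = -14100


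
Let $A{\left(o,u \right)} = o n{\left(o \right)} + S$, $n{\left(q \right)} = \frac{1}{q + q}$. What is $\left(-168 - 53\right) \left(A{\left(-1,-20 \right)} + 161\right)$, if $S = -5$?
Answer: $- \frac{69173}{2} \approx -34587.0$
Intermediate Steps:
$n{\left(q \right)} = \frac{1}{2 q}$
$A{\left(o,u \right)} = - \frac{9}{2}$ ($A{\left(o,u \right)} = o \frac{1}{2 o} - 5 = \frac{1}{2} - 5 = - \frac{9}{2}$)
$\left(-168 - 53\right) \left(A{\left(-1,-20 \right)} + 161\right) = \left(-168 - 53\right) \left(- \frac{9}{2} + 161\right) = \left(-221\right) \frac{313}{2} = - \frac{69173}{2}$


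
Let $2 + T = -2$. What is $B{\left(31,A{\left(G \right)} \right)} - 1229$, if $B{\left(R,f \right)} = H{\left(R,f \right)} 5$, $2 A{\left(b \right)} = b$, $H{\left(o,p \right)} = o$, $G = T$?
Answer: $-1074$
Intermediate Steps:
$T = -4$ ($T = -2 - 2 = -4$)
$G = -4$
$A{\left(b \right)} = \frac{b}{2}$
$B{\left(R,f \right)} = 5 R$ ($B{\left(R,f \right)} = R 5 = 5 R$)
$B{\left(31,A{\left(G \right)} \right)} - 1229 = 5 \cdot 31 - 1229 = 155 - 1229 = -1074$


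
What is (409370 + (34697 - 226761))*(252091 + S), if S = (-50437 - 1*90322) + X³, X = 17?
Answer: 25260735970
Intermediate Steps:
S = -135846 (S = (-50437 - 1*90322) + 17³ = (-50437 - 90322) + 4913 = -140759 + 4913 = -135846)
(409370 + (34697 - 226761))*(252091 + S) = (409370 + (34697 - 226761))*(252091 - 135846) = (409370 - 192064)*116245 = 217306*116245 = 25260735970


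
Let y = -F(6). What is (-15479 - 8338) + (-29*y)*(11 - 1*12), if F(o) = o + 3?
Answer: -24078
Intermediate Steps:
F(o) = 3 + o
y = -9 (y = -(3 + 6) = -1*9 = -9)
(-15479 - 8338) + (-29*y)*(11 - 1*12) = (-15479 - 8338) + (-29*(-9))*(11 - 1*12) = -23817 + 261*(11 - 12) = -23817 + 261*(-1) = -23817 - 261 = -24078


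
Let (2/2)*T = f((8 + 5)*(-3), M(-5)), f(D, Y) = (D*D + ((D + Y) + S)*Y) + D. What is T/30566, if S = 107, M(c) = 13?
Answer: 2535/30566 ≈ 0.082935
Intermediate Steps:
f(D, Y) = D + D² + Y*(107 + D + Y) (f(D, Y) = (D*D + ((D + Y) + 107)*Y) + D = (D² + (107 + D + Y)*Y) + D = (D² + Y*(107 + D + Y)) + D = D + D² + Y*(107 + D + Y))
T = 2535 (T = (8 + 5)*(-3) + ((8 + 5)*(-3))² + 13² + 107*13 + ((8 + 5)*(-3))*13 = 13*(-3) + (13*(-3))² + 169 + 1391 + (13*(-3))*13 = -39 + (-39)² + 169 + 1391 - 39*13 = -39 + 1521 + 169 + 1391 - 507 = 2535)
T/30566 = 2535/30566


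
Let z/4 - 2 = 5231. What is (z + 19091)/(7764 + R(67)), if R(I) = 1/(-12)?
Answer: 480276/93167 ≈ 5.1550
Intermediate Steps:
z = 20932 (z = 8 + 4*5231 = 8 + 20924 = 20932)
R(I) = -1/12
(z + 19091)/(7764 + R(67)) = (20932 + 19091)/(7764 - 1/12) = 40023/(93167/12) = 40023*(12/93167) = 480276/93167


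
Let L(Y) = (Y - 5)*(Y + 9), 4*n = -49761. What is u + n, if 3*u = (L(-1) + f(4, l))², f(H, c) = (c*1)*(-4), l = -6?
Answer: -48993/4 ≈ -12248.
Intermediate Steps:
n = -49761/4 (n = (¼)*(-49761) = -49761/4 ≈ -12440.)
f(H, c) = -4*c (f(H, c) = c*(-4) = -4*c)
L(Y) = (-5 + Y)*(9 + Y)
u = 192 (u = ((-45 + (-1)² + 4*(-1)) - 4*(-6))²/3 = ((-45 + 1 - 4) + 24)²/3 = (-48 + 24)²/3 = (⅓)*(-24)² = (⅓)*576 = 192)
u + n = 192 - 49761/4 = -48993/4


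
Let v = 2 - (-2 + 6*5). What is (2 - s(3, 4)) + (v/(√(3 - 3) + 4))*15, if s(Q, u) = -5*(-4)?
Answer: -231/2 ≈ -115.50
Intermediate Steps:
s(Q, u) = 20
v = -26 (v = 2 - (-2 + 30) = 2 - 1*28 = 2 - 28 = -26)
(2 - s(3, 4)) + (v/(√(3 - 3) + 4))*15 = (2 - 1*20) - 26/(√(3 - 3) + 4)*15 = (2 - 20) - 26/(√0 + 4)*15 = -18 - 26/(0 + 4)*15 = -18 - 26/4*15 = -18 - 26*¼*15 = -18 - 13/2*15 = -18 - 195/2 = -231/2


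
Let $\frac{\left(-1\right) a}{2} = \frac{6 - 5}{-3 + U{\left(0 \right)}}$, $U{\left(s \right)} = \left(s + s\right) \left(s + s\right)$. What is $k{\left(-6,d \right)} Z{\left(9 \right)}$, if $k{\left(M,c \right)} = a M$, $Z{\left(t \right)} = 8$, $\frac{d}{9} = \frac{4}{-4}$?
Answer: $-32$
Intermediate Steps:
$U{\left(s \right)} = 4 s^{2}$ ($U{\left(s \right)} = 2 s 2 s = 4 s^{2}$)
$d = -9$ ($d = 9 \frac{4}{-4} = 9 \cdot 4 \left(- \frac{1}{4}\right) = 9 \left(-1\right) = -9$)
$a = \frac{2}{3}$ ($a = - 2 \frac{6 - 5}{-3 + 4 \cdot 0^{2}} = - 2 \cdot 1 \frac{1}{-3 + 4 \cdot 0} = - 2 \cdot 1 \frac{1}{-3 + 0} = - 2 \cdot 1 \frac{1}{-3} = - 2 \cdot 1 \left(- \frac{1}{3}\right) = \left(-2\right) \left(- \frac{1}{3}\right) = \frac{2}{3} \approx 0.66667$)
$k{\left(M,c \right)} = \frac{2 M}{3}$
$k{\left(-6,d \right)} Z{\left(9 \right)} = \frac{2}{3} \left(-6\right) 8 = \left(-4\right) 8 = -32$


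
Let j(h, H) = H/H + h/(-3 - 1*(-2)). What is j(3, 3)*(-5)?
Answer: 10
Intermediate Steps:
j(h, H) = 1 - h (j(h, H) = 1 + h/(-3 + 2) = 1 + h/(-1) = 1 + h*(-1) = 1 - h)
j(3, 3)*(-5) = (1 - 1*3)*(-5) = (1 - 3)*(-5) = -2*(-5) = 10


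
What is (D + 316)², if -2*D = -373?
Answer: 1010025/4 ≈ 2.5251e+5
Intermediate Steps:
D = 373/2 (D = -½*(-373) = 373/2 ≈ 186.50)
(D + 316)² = (373/2 + 316)² = (1005/2)² = 1010025/4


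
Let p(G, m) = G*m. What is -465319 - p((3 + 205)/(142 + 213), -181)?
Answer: -165150597/355 ≈ -4.6521e+5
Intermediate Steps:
-465319 - p((3 + 205)/(142 + 213), -181) = -465319 - (3 + 205)/(142 + 213)*(-181) = -465319 - 208/355*(-181) = -465319 - 208*(1/355)*(-181) = -465319 - 208*(-181)/355 = -465319 - 1*(-37648/355) = -465319 + 37648/355 = -165150597/355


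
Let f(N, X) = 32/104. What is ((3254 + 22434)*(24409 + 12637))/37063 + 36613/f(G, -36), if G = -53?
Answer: 1649799203/11404 ≈ 1.4467e+5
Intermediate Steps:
f(N, X) = 4/13 (f(N, X) = 32*(1/104) = 4/13)
((3254 + 22434)*(24409 + 12637))/37063 + 36613/f(G, -36) = ((3254 + 22434)*(24409 + 12637))/37063 + 36613/(4/13) = (25688*37046)*(1/37063) + 36613*(13/4) = 951637648*(1/37063) + 475969/4 = 73202896/2851 + 475969/4 = 1649799203/11404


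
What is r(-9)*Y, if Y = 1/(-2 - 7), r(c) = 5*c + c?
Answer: 6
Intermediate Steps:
r(c) = 6*c
Y = -⅑ (Y = 1/(-9) = -⅑ ≈ -0.11111)
r(-9)*Y = (6*(-9))*(-⅑) = -54*(-⅑) = 6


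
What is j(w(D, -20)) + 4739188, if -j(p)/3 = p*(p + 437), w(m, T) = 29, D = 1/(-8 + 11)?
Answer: 4698646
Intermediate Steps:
D = ⅓ (D = 1/3 = ⅓ ≈ 0.33333)
j(p) = -3*p*(437 + p) (j(p) = -3*p*(p + 437) = -3*p*(437 + p))
j(w(D, -20)) + 4739188 = -3*29*(437 + 29) + 4739188 = -3*29*466 + 4739188 = -40542 + 4739188 = 4698646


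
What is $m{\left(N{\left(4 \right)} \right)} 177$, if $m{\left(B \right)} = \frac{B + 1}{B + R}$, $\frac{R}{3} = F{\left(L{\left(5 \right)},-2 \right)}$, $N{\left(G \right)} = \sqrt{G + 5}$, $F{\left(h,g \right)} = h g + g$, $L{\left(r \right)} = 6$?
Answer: $- \frac{236}{13} \approx -18.154$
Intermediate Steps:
$F{\left(h,g \right)} = g + g h$ ($F{\left(h,g \right)} = g h + g = g + g h$)
$N{\left(G \right)} = \sqrt{5 + G}$
$R = -42$ ($R = 3 \left(- 2 \left(1 + 6\right)\right) = 3 \left(\left(-2\right) 7\right) = 3 \left(-14\right) = -42$)
$m{\left(B \right)} = \frac{1 + B}{-42 + B}$ ($m{\left(B \right)} = \frac{B + 1}{B - 42} = \frac{1 + B}{-42 + B}$)
$m{\left(N{\left(4 \right)} \right)} 177 = \frac{1 + \sqrt{5 + 4}}{-42 + \sqrt{5 + 4}} \cdot 177 = \frac{1 + \sqrt{9}}{-42 + \sqrt{9}} \cdot 177 = \frac{1 + 3}{-42 + 3} \cdot 177 = \frac{1}{-39} \cdot 4 \cdot 177 = \left(- \frac{1}{39}\right) 4 \cdot 177 = \left(- \frac{4}{39}\right) 177 = - \frac{236}{13}$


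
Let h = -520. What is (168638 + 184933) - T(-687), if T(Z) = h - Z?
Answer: 353404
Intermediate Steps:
T(Z) = -520 - Z
(168638 + 184933) - T(-687) = (168638 + 184933) - (-520 - 1*(-687)) = 353571 - (-520 + 687) = 353571 - 1*167 = 353571 - 167 = 353404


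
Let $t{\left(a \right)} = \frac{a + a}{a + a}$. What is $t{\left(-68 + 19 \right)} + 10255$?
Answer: $10256$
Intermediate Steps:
$t{\left(a \right)} = 1$ ($t{\left(a \right)} = \frac{2 a}{2 a} = 2 a \frac{1}{2 a} = 1$)
$t{\left(-68 + 19 \right)} + 10255 = 1 + 10255 = 10256$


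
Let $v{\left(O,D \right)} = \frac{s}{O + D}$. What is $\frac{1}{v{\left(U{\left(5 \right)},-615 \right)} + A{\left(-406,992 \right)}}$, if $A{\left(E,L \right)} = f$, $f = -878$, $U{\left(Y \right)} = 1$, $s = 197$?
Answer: $- \frac{614}{539289} \approx -0.0011385$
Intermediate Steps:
$A{\left(E,L \right)} = -878$
$v{\left(O,D \right)} = \frac{197}{D + O}$ ($v{\left(O,D \right)} = \frac{197}{O + D} = \frac{197}{D + O}$)
$\frac{1}{v{\left(U{\left(5 \right)},-615 \right)} + A{\left(-406,992 \right)}} = \frac{1}{\frac{197}{-615 + 1} - 878} = \frac{1}{\frac{197}{-614} - 878} = \frac{1}{197 \left(- \frac{1}{614}\right) - 878} = \frac{1}{- \frac{197}{614} - 878} = \frac{1}{- \frac{539289}{614}} = - \frac{614}{539289}$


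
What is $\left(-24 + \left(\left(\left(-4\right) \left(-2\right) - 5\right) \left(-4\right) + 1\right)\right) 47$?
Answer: $-1645$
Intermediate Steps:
$\left(-24 + \left(\left(\left(-4\right) \left(-2\right) - 5\right) \left(-4\right) + 1\right)\right) 47 = \left(-24 + \left(\left(8 - 5\right) \left(-4\right) + 1\right)\right) 47 = \left(-24 + \left(3 \left(-4\right) + 1\right)\right) 47 = \left(-24 + \left(-12 + 1\right)\right) 47 = \left(-24 - 11\right) 47 = \left(-35\right) 47 = -1645$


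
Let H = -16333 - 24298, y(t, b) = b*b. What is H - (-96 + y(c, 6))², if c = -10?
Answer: -44231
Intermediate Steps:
y(t, b) = b²
H = -40631
H - (-96 + y(c, 6))² = -40631 - (-96 + 6²)² = -40631 - (-96 + 36)² = -40631 - 1*(-60)² = -40631 - 1*3600 = -40631 - 3600 = -44231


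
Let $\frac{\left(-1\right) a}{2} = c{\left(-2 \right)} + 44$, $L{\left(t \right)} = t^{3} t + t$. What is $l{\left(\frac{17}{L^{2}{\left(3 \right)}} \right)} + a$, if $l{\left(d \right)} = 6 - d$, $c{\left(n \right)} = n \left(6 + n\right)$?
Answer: $- \frac{465713}{7056} \approx -66.002$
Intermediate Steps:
$L{\left(t \right)} = t + t^{4}$ ($L{\left(t \right)} = t^{4} + t = t + t^{4}$)
$a = -72$ ($a = - 2 \left(- 2 \left(6 - 2\right) + 44\right) = - 2 \left(\left(-2\right) 4 + 44\right) = - 2 \left(-8 + 44\right) = \left(-2\right) 36 = -72$)
$l{\left(\frac{17}{L^{2}{\left(3 \right)}} \right)} + a = \left(6 - \frac{17}{\left(3 + 3^{4}\right)^{2}}\right) - 72 = \left(6 - \frac{17}{\left(3 + 81\right)^{2}}\right) - 72 = \left(6 - \frac{17}{84^{2}}\right) - 72 = \left(6 - \frac{17}{7056}\right) - 72 = \frac{42319}{7056} - 72 = - \frac{465713}{7056}$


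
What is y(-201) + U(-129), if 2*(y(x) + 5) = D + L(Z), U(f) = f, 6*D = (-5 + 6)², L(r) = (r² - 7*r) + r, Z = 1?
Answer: -1637/12 ≈ -136.42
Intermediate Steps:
L(r) = r² - 6*r
D = ⅙ (D = (-5 + 6)²/6 = (⅙)*1² = (⅙)*1 = ⅙ ≈ 0.16667)
y(x) = -89/12 (y(x) = -5 + (⅙ + 1*(-6 + 1))/2 = -5 + (⅙ + 1*(-5))/2 = -5 + (⅙ - 5)/2 = -5 + (½)*(-29/6) = -5 - 29/12 = -89/12)
y(-201) + U(-129) = -89/12 - 129 = -1637/12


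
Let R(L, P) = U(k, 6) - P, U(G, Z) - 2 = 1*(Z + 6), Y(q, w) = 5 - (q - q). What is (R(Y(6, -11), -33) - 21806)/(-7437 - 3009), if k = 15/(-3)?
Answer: 7253/3482 ≈ 2.0830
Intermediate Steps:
Y(q, w) = 5 (Y(q, w) = 5 - 1*0 = 5 + 0 = 5)
k = -5 (k = 15*(-1/3) = -5)
U(G, Z) = 8 + Z (U(G, Z) = 2 + 1*(Z + 6) = 2 + 1*(6 + Z) = 2 + (6 + Z) = 8 + Z)
R(L, P) = 14 - P (R(L, P) = (8 + 6) - P = 14 - P)
(R(Y(6, -11), -33) - 21806)/(-7437 - 3009) = ((14 - 1*(-33)) - 21806)/(-7437 - 3009) = ((14 + 33) - 21806)/(-10446) = (47 - 21806)*(-1/10446) = -21759*(-1/10446) = 7253/3482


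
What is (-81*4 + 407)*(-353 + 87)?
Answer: -22078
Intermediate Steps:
(-81*4 + 407)*(-353 + 87) = (-324 + 407)*(-266) = 83*(-266) = -22078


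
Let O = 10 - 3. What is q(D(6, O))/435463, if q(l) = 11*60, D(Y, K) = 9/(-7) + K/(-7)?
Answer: 660/435463 ≈ 0.0015156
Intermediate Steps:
O = 7
D(Y, K) = -9/7 - K/7 (D(Y, K) = 9*(-⅐) + K*(-⅐) = -9/7 - K/7)
q(l) = 660
q(D(6, O))/435463 = 660/435463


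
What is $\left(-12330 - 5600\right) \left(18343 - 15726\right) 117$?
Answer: $-5489968770$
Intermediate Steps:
$\left(-12330 - 5600\right) \left(18343 - 15726\right) 117 = \left(-17930\right) 2617 \cdot 117 = \left(-46922810\right) 117 = -5489968770$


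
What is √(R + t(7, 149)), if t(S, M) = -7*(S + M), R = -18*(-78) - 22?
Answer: √290 ≈ 17.029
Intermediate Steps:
R = 1382 (R = 1404 - 22 = 1382)
t(S, M) = -7*M - 7*S (t(S, M) = -7*(M + S) = -7*M - 7*S)
√(R + t(7, 149)) = √(1382 + (-7*149 - 7*7)) = √(1382 + (-1043 - 49)) = √(1382 - 1092) = √290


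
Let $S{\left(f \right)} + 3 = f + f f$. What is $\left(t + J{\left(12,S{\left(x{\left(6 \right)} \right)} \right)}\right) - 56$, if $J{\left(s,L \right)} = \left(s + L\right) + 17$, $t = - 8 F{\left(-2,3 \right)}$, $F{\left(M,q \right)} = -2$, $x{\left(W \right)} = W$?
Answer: $28$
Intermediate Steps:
$S{\left(f \right)} = -3 + f + f^{2}$ ($S{\left(f \right)} = -3 + \left(f + f f\right) = -3 + \left(f + f^{2}\right) = -3 + f + f^{2}$)
$t = 16$ ($t = \left(-8\right) \left(-2\right) = 16$)
$J{\left(s,L \right)} = 17 + L + s$ ($J{\left(s,L \right)} = \left(L + s\right) + 17 = 17 + L + s$)
$\left(t + J{\left(12,S{\left(x{\left(6 \right)} \right)} \right)}\right) - 56 = \left(16 + \left(17 + \left(-3 + 6 + 6^{2}\right) + 12\right)\right) - 56 = \left(16 + \left(17 + \left(-3 + 6 + 36\right) + 12\right)\right) - 56 = \left(16 + \left(17 + 39 + 12\right)\right) - 56 = \left(16 + 68\right) - 56 = 84 - 56 = 28$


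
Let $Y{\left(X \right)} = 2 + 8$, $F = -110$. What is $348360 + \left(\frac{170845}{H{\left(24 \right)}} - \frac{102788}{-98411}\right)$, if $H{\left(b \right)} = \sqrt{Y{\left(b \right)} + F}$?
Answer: $\frac{34282558748}{98411} - \frac{34169 i}{2} \approx 3.4836 \cdot 10^{5} - 17085.0 i$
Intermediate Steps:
$Y{\left(X \right)} = 10$
$H{\left(b \right)} = 10 i$ ($H{\left(b \right)} = \sqrt{10 - 110} = \sqrt{-100} = 10 i$)
$348360 + \left(\frac{170845}{H{\left(24 \right)}} - \frac{102788}{-98411}\right) = 348360 + \left(\frac{170845}{10 i} - \frac{102788}{-98411}\right) = 348360 + \left(170845 \left(- \frac{i}{10}\right) - - \frac{102788}{98411}\right) = 348360 + \left(- \frac{34169 i}{2} + \frac{102788}{98411}\right) = 348360 + \left(\frac{102788}{98411} - \frac{34169 i}{2}\right) = \frac{34282558748}{98411} - \frac{34169 i}{2}$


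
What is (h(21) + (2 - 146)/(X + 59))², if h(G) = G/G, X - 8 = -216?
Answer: 85849/22201 ≈ 3.8669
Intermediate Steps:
X = -208 (X = 8 - 216 = -208)
h(G) = 1
(h(21) + (2 - 146)/(X + 59))² = (1 + (2 - 146)/(-208 + 59))² = (1 - 144/(-149))² = (1 - 144*(-1/149))² = (1 + 144/149)² = (293/149)² = 85849/22201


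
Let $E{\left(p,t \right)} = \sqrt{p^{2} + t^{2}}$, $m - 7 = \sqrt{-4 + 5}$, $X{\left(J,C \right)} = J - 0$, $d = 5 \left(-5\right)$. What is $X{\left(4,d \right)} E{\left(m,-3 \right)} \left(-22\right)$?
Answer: $- 88 \sqrt{73} \approx -751.87$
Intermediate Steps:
$d = -25$
$X{\left(J,C \right)} = J$ ($X{\left(J,C \right)} = J + 0 = J$)
$m = 8$ ($m = 7 + \sqrt{-4 + 5} = 7 + \sqrt{1} = 7 + 1 = 8$)
$X{\left(4,d \right)} E{\left(m,-3 \right)} \left(-22\right) = 4 \sqrt{8^{2} + \left(-3\right)^{2}} \left(-22\right) = 4 \sqrt{64 + 9} \left(-22\right) = 4 \sqrt{73} \left(-22\right) = - 88 \sqrt{73}$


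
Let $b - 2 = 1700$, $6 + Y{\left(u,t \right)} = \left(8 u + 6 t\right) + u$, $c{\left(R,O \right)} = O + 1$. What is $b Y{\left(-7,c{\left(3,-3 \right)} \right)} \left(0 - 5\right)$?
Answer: $689310$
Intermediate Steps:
$c{\left(R,O \right)} = 1 + O$
$Y{\left(u,t \right)} = -6 + 6 t + 9 u$ ($Y{\left(u,t \right)} = -6 + \left(\left(8 u + 6 t\right) + u\right) = -6 + \left(\left(6 t + 8 u\right) + u\right) = -6 + \left(6 t + 9 u\right) = -6 + 6 t + 9 u$)
$b = 1702$ ($b = 2 + 1700 = 1702$)
$b Y{\left(-7,c{\left(3,-3 \right)} \right)} \left(0 - 5\right) = 1702 \left(-6 + 6 \left(1 - 3\right) + 9 \left(-7\right)\right) \left(0 - 5\right) = 1702 \left(-6 + 6 \left(-2\right) - 63\right) \left(0 - 5\right) = 1702 \left(-6 - 12 - 63\right) \left(-5\right) = 1702 \left(\left(-81\right) \left(-5\right)\right) = 1702 \cdot 405 = 689310$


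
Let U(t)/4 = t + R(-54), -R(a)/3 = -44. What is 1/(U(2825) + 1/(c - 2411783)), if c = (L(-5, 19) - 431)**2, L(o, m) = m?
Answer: 2242039/26518837291 ≈ 8.4545e-5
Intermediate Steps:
R(a) = 132 (R(a) = -3*(-44) = 132)
U(t) = 528 + 4*t (U(t) = 4*(t + 132) = 4*(132 + t) = 528 + 4*t)
c = 169744 (c = (19 - 431)**2 = (-412)**2 = 169744)
1/(U(2825) + 1/(c - 2411783)) = 1/((528 + 4*2825) + 1/(169744 - 2411783)) = 1/((528 + 11300) + 1/(-2242039)) = 1/(11828 - 1/2242039) = 1/(26518837291/2242039) = 2242039/26518837291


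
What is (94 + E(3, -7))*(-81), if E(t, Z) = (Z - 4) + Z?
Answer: -6156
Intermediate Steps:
E(t, Z) = -4 + 2*Z (E(t, Z) = (-4 + Z) + Z = -4 + 2*Z)
(94 + E(3, -7))*(-81) = (94 + (-4 + 2*(-7)))*(-81) = (94 + (-4 - 14))*(-81) = (94 - 18)*(-81) = 76*(-81) = -6156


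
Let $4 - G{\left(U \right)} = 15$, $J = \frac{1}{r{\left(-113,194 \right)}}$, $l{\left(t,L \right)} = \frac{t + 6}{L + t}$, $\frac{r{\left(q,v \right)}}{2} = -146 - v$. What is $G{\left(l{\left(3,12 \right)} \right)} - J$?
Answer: $- \frac{7479}{680} \approx -10.999$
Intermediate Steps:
$r{\left(q,v \right)} = -292 - 2 v$ ($r{\left(q,v \right)} = 2 \left(-146 - v\right) = -292 - 2 v$)
$l{\left(t,L \right)} = \frac{6 + t}{L + t}$
$J = - \frac{1}{680}$ ($J = \frac{1}{-292 - 388} = \frac{1}{-680} = - \frac{1}{680} \approx -0.0014706$)
$G{\left(U \right)} = -11$ ($G{\left(U \right)} = 4 - 15 = -11$)
$G{\left(l{\left(3,12 \right)} \right)} - J = -11 - - \frac{1}{680} = -11 + \frac{1}{680} = - \frac{7479}{680}$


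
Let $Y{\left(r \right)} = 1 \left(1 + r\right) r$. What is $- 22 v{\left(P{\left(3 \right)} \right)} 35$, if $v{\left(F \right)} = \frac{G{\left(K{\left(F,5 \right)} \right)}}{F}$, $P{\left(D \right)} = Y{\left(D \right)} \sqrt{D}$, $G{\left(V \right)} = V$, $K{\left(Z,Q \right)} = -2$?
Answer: $\frac{385 \sqrt{3}}{9} \approx 74.093$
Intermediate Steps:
$Y{\left(r \right)} = r \left(1 + r\right)$ ($Y{\left(r \right)} = \left(1 + r\right) r = r \left(1 + r\right)$)
$P{\left(D \right)} = D^{\frac{3}{2}} \left(1 + D\right)$ ($P{\left(D \right)} = D \left(1 + D\right) \sqrt{D} = D^{\frac{3}{2}} \left(1 + D\right)$)
$v{\left(F \right)} = - \frac{2}{F}$
$- 22 v{\left(P{\left(3 \right)} \right)} 35 = - 22 \left(- \frac{2}{3^{\frac{3}{2}} \left(1 + 3\right)}\right) 35 = - 22 \left(- \frac{2}{3 \sqrt{3} \cdot 4}\right) 35 = - 22 \left(- \frac{2}{12 \sqrt{3}}\right) 35 = - 22 \left(- 2 \frac{\sqrt{3}}{36}\right) 35 = - 22 \left(- \frac{\sqrt{3}}{18}\right) 35 = \frac{11 \sqrt{3}}{9} \cdot 35 = \frac{385 \sqrt{3}}{9}$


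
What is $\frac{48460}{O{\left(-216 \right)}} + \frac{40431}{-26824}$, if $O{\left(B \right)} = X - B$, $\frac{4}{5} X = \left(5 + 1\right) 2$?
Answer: $\frac{184364497}{885192} \approx 208.28$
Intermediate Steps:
$X = 15$ ($X = \frac{5 \left(5 + 1\right) 2}{4} = \frac{5 \cdot 6 \cdot 2}{4} = \frac{5}{4} \cdot 12 = 15$)
$O{\left(B \right)} = 15 - B$
$\frac{48460}{O{\left(-216 \right)}} + \frac{40431}{-26824} = \frac{48460}{15 - -216} + \frac{40431}{-26824} = \frac{48460}{15 + 216} + 40431 \left(- \frac{1}{26824}\right) = \frac{48460}{231} - \frac{40431}{26824} = \frac{184364497}{885192}$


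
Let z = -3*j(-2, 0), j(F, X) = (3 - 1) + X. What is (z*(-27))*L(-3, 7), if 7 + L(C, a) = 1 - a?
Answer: -2106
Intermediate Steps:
j(F, X) = 2 + X
L(C, a) = -6 - a (L(C, a) = -7 + (1 - a) = -6 - a)
z = -6 (z = -3*(2 + 0) = -3*2 = -6)
(z*(-27))*L(-3, 7) = (-6*(-27))*(-6 - 1*7) = 162*(-6 - 7) = 162*(-13) = -2106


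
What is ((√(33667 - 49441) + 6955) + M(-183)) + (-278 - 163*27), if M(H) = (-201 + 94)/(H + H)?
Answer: 833123/366 + I*√15774 ≈ 2276.3 + 125.59*I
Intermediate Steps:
M(H) = -107/(2*H) (M(H) = -107*1/(2*H) = -107/(2*H))
((√(33667 - 49441) + 6955) + M(-183)) + (-278 - 163*27) = ((√(33667 - 49441) + 6955) - 107/2/(-183)) + (-278 - 163*27) = ((√(-15774) + 6955) - 107/2*(-1/183)) + (-278 - 4401) = ((I*√15774 + 6955) + 107/366) - 4679 = ((6955 + I*√15774) + 107/366) - 4679 = (2545637/366 + I*√15774) - 4679 = 833123/366 + I*√15774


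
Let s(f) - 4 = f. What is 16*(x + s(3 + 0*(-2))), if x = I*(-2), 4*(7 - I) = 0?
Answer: -112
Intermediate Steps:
I = 7 (I = 7 - ¼*0 = 7 + 0 = 7)
x = -14 (x = 7*(-2) = -14)
s(f) = 4 + f
16*(x + s(3 + 0*(-2))) = 16*(-14 + (4 + (3 + 0*(-2)))) = 16*(-14 + (4 + (3 + 0))) = 16*(-14 + (4 + 3)) = 16*(-14 + 7) = 16*(-7) = -112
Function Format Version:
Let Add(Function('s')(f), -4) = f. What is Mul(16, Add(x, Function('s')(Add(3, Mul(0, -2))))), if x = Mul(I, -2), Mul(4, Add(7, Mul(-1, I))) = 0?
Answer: -112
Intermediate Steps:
I = 7 (I = Add(7, Mul(Rational(-1, 4), 0)) = Add(7, 0) = 7)
x = -14 (x = Mul(7, -2) = -14)
Function('s')(f) = Add(4, f)
Mul(16, Add(x, Function('s')(Add(3, Mul(0, -2))))) = Mul(16, Add(-14, Add(4, Add(3, Mul(0, -2))))) = Mul(16, Add(-14, Add(4, Add(3, 0)))) = Mul(16, Add(-14, Add(4, 3))) = Mul(16, Add(-14, 7)) = Mul(16, -7) = -112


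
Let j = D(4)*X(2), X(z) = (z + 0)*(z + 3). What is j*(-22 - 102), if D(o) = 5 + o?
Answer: -11160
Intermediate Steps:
X(z) = z*(3 + z)
j = 90 (j = (5 + 4)*(2*(3 + 2)) = 9*(2*5) = 9*10 = 90)
j*(-22 - 102) = 90*(-22 - 102) = 90*(-124) = -11160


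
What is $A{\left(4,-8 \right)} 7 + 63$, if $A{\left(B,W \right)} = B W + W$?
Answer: $-217$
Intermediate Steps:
$A{\left(B,W \right)} = W + B W$
$A{\left(4,-8 \right)} 7 + 63 = - 8 \left(1 + 4\right) 7 + 63 = \left(-8\right) 5 \cdot 7 + 63 = \left(-40\right) 7 + 63 = -280 + 63 = -217$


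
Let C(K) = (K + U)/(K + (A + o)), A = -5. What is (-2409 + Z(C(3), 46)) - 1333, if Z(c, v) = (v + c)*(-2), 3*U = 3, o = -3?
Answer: -19162/5 ≈ -3832.4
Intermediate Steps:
U = 1 (U = (1/3)*3 = 1)
C(K) = (1 + K)/(-8 + K) (C(K) = (K + 1)/(K + (-5 - 3)) = (1 + K)/(K - 8) = (1 + K)/(-8 + K))
Z(c, v) = -2*c - 2*v (Z(c, v) = (c + v)*(-2) = -2*c - 2*v)
(-2409 + Z(C(3), 46)) - 1333 = (-2409 + (-2*(1 + 3)/(-8 + 3) - 2*46)) - 1333 = (-2409 + (-2*4/(-5) - 92)) - 1333 = (-2409 + (-(-2)*4/5 - 92)) - 1333 = (-2409 + (-2*(-4/5) - 92)) - 1333 = (-2409 + (8/5 - 92)) - 1333 = (-2409 - 452/5) - 1333 = -12497/5 - 1333 = -19162/5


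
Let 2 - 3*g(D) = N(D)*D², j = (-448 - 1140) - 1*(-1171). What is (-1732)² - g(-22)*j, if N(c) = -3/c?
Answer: 2990928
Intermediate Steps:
j = -417 (j = -1588 + 1171 = -417)
g(D) = ⅔ + D (g(D) = ⅔ - (-3/D)*D²/3 = ⅔ - (-1)*D = ⅔ + D)
(-1732)² - g(-22)*j = (-1732)² - (⅔ - 22)*(-417) = 2999824 - (-64)*(-417)/3 = 2999824 - 1*8896 = 2999824 - 8896 = 2990928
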